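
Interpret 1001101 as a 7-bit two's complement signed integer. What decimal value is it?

MSB is 1, so the value is negative. Find the magnitude:
1. Invert bits:  0110010
2. Add 1:        0110011  = 51
3. Apply sign:   -51

Answer: -51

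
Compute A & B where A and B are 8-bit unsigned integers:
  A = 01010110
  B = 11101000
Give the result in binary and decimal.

Apply & to each column (1 only where both bits are 1):
  01010110
& 11101000
----------
  01000000

Answer: 01000000 (64)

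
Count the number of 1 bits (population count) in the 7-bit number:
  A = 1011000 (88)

1011000
1-bits at positions (from bit 0 = LSB): 3, 4, 6
Count = 3

Answer: 3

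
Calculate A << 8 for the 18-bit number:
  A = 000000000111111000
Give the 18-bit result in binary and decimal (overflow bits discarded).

Shift left by 8: drop the top 8 bit(s), append 8 zero(s) on the right.
  000000000111111000  ->  discard [00000000], keep [0111111000], append 00000000
= 011111100000000000

Answer: 011111100000000000 (129024)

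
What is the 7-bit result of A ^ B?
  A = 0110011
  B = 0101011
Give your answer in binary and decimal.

Apply ^ to each column (1 where bits differ):
  0110011
^ 0101011
---------
  0011000

Answer: 0011000 (24)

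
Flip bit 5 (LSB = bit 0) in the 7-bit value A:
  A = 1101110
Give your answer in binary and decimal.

Mask = 1 << 5 = 0100000
Bit 5 of A is 1; XOR with the mask flips it to 0.
  1101110
^ 0100000
---------
  1001110

Answer: 1001110 (78)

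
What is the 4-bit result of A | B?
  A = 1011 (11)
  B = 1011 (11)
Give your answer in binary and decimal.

Apply | to each column (1 where either bit is 1):
  1011
| 1011
------
  1011

Answer: 1011 (11)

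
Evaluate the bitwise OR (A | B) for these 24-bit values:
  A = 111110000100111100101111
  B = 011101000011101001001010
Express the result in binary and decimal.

Apply | to each column (1 where either bit is 1):
  111110000100111100101111
| 011101000011101001001010
--------------------------
  111111000111111101101111

Answer: 111111000111111101101111 (16547695)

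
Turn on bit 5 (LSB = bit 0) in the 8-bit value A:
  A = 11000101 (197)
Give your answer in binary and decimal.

Mask = 1 << 5 = 00100000
Bit 5 of A is 0, so OR-ing with the mask flips it to 1.
  11000101
| 00100000
----------
  11100101

Answer: 11100101 (229)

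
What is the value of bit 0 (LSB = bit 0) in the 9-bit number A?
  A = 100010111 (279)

Bit 0 is the 1st from the right.
  100010111
          ^
That bit is 1.

Answer: 1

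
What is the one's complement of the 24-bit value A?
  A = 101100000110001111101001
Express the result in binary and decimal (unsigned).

Flip each bit (0->1, 1->0):
  101100000110001111101001
  010011111001110000010110

Answer: 010011111001110000010110 (5217302)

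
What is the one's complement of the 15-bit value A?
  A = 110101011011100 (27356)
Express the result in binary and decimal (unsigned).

Flip each bit (0->1, 1->0):
  110101011011100
  001010100100011

Answer: 001010100100011 (5411)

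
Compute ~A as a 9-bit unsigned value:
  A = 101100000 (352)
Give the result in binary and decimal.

Flip each bit (0->1, 1->0):
  101100000
  010011111

Answer: 010011111 (159)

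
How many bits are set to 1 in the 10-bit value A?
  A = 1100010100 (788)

1100010100
1-bits at positions (from bit 0 = LSB): 2, 4, 8, 9
Count = 4

Answer: 4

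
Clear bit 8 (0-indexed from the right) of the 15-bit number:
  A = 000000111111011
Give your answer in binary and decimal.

Mask = ~(1 << 8) = 111111011111111
Bit 8 of A is 1, so AND-ing with the mask clears it to 0.
  000000111111011
& 111111011111111
-----------------
  000000011111011

Answer: 000000011111011 (251)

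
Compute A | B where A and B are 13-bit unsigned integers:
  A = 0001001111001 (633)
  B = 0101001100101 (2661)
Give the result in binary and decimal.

Apply | to each column (1 where either bit is 1):
  0001001111001
| 0101001100101
---------------
  0101001111101

Answer: 0101001111101 (2685)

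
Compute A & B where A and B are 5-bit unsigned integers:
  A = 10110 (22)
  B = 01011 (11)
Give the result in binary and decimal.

Apply & to each column (1 only where both bits are 1):
  10110
& 01011
-------
  00010

Answer: 00010 (2)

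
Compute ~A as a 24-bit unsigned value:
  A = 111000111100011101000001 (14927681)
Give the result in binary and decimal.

Flip each bit (0->1, 1->0):
  111000111100011101000001
  000111000011100010111110

Answer: 000111000011100010111110 (1849534)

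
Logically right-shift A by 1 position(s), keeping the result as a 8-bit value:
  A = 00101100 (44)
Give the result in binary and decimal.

Logical shift right by 1: drop the bottom 1 bit(s), prepend 1 zero(s) on the left.
  00101100  ->  keep [0010110], discard [0], prepend 0
= 00010110

Answer: 00010110 (22)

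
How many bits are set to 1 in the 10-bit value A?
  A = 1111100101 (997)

1111100101
1-bits at positions (from bit 0 = LSB): 0, 2, 5, 6, 7, 8, 9
Count = 7

Answer: 7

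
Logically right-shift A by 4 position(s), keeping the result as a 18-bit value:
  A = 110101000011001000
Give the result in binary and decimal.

Logical shift right by 4: drop the bottom 4 bit(s), prepend 4 zero(s) on the left.
  110101000011001000  ->  keep [11010100001100], discard [1000], prepend 0000
= 000011010100001100

Answer: 000011010100001100 (13580)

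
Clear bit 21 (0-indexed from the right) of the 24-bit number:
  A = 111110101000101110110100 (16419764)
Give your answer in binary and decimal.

Mask = ~(1 << 21) = 110111111111111111111111
Bit 21 of A is 1, so AND-ing with the mask clears it to 0.
  111110101000101110110100
& 110111111111111111111111
--------------------------
  110110101000101110110100

Answer: 110110101000101110110100 (14322612)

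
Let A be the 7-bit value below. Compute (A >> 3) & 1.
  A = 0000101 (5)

Bit 3 is the 4th from the right.
  0000101
     ^
That bit is 0.

Answer: 0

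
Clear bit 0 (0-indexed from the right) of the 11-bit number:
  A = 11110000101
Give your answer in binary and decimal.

Mask = ~(1 << 0) = 11111111110
Bit 0 of A is 1, so AND-ing with the mask clears it to 0.
  11110000101
& 11111111110
-------------
  11110000100

Answer: 11110000100 (1924)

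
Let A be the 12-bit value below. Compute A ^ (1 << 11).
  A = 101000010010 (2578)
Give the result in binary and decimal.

Mask = 1 << 11 = 100000000000
Bit 11 of A is 1; XOR with the mask flips it to 0.
  101000010010
^ 100000000000
--------------
  001000010010

Answer: 001000010010 (530)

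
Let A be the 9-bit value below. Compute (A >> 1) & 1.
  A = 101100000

Bit 1 is the 2nd from the right.
  101100000
         ^
That bit is 0.

Answer: 0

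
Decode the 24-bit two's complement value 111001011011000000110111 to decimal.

MSB is 1, so the value is negative. Find the magnitude:
1. Invert bits:  000110100100111111001000
2. Add 1:        000110100100111111001001  = 1724361
3. Apply sign:   -1724361

Answer: -1724361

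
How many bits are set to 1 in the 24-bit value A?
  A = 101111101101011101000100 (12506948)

101111101101011101000100
1-bits at positions (from bit 0 = LSB): 2, 6, 8, 9, 10, 12, 14, 15, 17, 18, 19, 20, 21, 23
Count = 14

Answer: 14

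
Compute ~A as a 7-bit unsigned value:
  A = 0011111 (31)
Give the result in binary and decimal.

Flip each bit (0->1, 1->0):
  0011111
  1100000

Answer: 1100000 (96)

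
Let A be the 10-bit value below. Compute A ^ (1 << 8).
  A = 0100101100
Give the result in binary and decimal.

Mask = 1 << 8 = 0100000000
Bit 8 of A is 1; XOR with the mask flips it to 0.
  0100101100
^ 0100000000
------------
  0000101100

Answer: 0000101100 (44)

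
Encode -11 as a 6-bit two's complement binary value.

1. Binary of +11:  001011
2. Invert bits:     110100
3. Add 1:           110101

Answer: 110101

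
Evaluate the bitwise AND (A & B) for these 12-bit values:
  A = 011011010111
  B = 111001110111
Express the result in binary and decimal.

Apply & to each column (1 only where both bits are 1):
  011011010111
& 111001110111
--------------
  011001010111

Answer: 011001010111 (1623)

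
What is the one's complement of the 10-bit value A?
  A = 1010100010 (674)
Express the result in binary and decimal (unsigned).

Flip each bit (0->1, 1->0):
  1010100010
  0101011101

Answer: 0101011101 (349)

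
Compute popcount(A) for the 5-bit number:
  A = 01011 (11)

01011
1-bits at positions (from bit 0 = LSB): 0, 1, 3
Count = 3

Answer: 3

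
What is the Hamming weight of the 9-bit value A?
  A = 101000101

101000101
1-bits at positions (from bit 0 = LSB): 0, 2, 6, 8
Count = 4

Answer: 4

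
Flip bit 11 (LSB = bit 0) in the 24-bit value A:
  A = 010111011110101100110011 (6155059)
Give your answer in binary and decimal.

Mask = 1 << 11 = 000000000000100000000000
Bit 11 of A is 1; XOR with the mask flips it to 0.
  010111011110101100110011
^ 000000000000100000000000
--------------------------
  010111011110001100110011

Answer: 010111011110001100110011 (6153011)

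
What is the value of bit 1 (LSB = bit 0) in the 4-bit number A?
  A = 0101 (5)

Bit 1 is the 2nd from the right.
  0101
    ^
That bit is 0.

Answer: 0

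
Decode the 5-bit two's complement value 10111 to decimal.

MSB is 1, so the value is negative. Find the magnitude:
1. Invert bits:  01000
2. Add 1:        01001  = 9
3. Apply sign:   -9

Answer: -9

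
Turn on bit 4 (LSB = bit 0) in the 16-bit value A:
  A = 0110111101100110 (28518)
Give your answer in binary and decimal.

Mask = 1 << 4 = 0000000000010000
Bit 4 of A is 0, so OR-ing with the mask flips it to 1.
  0110111101100110
| 0000000000010000
------------------
  0110111101110110

Answer: 0110111101110110 (28534)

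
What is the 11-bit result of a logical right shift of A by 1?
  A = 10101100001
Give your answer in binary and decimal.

Logical shift right by 1: drop the bottom 1 bit(s), prepend 1 zero(s) on the left.
  10101100001  ->  keep [1010110000], discard [1], prepend 0
= 01010110000

Answer: 01010110000 (688)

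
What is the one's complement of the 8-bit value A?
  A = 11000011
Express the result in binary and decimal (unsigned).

Flip each bit (0->1, 1->0):
  11000011
  00111100

Answer: 00111100 (60)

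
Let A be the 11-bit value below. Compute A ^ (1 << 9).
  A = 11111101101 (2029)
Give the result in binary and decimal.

Mask = 1 << 9 = 01000000000
Bit 9 of A is 1; XOR with the mask flips it to 0.
  11111101101
^ 01000000000
-------------
  10111101101

Answer: 10111101101 (1517)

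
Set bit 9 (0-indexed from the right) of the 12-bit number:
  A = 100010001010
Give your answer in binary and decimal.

Mask = 1 << 9 = 001000000000
Bit 9 of A is 0, so OR-ing with the mask flips it to 1.
  100010001010
| 001000000000
--------------
  101010001010

Answer: 101010001010 (2698)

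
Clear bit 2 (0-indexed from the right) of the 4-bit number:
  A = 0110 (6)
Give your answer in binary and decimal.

Mask = ~(1 << 2) = 1011
Bit 2 of A is 1, so AND-ing with the mask clears it to 0.
  0110
& 1011
------
  0010

Answer: 0010 (2)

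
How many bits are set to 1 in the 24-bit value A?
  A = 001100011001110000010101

001100011001110000010101
1-bits at positions (from bit 0 = LSB): 0, 2, 4, 10, 11, 12, 15, 16, 20, 21
Count = 10

Answer: 10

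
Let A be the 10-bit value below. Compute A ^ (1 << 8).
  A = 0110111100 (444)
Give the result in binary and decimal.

Mask = 1 << 8 = 0100000000
Bit 8 of A is 1; XOR with the mask flips it to 0.
  0110111100
^ 0100000000
------------
  0010111100

Answer: 0010111100 (188)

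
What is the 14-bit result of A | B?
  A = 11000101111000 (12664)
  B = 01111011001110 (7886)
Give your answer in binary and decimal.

Apply | to each column (1 where either bit is 1):
  11000101111000
| 01111011001110
----------------
  11111111111110

Answer: 11111111111110 (16382)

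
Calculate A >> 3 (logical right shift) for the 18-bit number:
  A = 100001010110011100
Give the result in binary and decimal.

Logical shift right by 3: drop the bottom 3 bit(s), prepend 3 zero(s) on the left.
  100001010110011100  ->  keep [100001010110011], discard [100], prepend 000
= 000100001010110011

Answer: 000100001010110011 (17075)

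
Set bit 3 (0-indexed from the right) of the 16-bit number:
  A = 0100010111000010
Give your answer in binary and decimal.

Mask = 1 << 3 = 0000000000001000
Bit 3 of A is 0, so OR-ing with the mask flips it to 1.
  0100010111000010
| 0000000000001000
------------------
  0100010111001010

Answer: 0100010111001010 (17866)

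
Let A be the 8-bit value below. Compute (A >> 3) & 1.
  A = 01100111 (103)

Bit 3 is the 4th from the right.
  01100111
      ^
That bit is 0.

Answer: 0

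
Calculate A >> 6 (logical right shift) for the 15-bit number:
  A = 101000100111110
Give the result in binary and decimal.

Logical shift right by 6: drop the bottom 6 bit(s), prepend 6 zero(s) on the left.
  101000100111110  ->  keep [101000100], discard [111110], prepend 000000
= 000000101000100

Answer: 000000101000100 (324)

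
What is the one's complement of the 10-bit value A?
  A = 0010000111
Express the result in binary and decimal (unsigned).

Flip each bit (0->1, 1->0):
  0010000111
  1101111000

Answer: 1101111000 (888)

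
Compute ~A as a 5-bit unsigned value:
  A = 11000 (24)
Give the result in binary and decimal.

Flip each bit (0->1, 1->0):
  11000
  00111

Answer: 00111 (7)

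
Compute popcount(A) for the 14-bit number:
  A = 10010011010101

10010011010101
1-bits at positions (from bit 0 = LSB): 0, 2, 4, 6, 7, 10, 13
Count = 7

Answer: 7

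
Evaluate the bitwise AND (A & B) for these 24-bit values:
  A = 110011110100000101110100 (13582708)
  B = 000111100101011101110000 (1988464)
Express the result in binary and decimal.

Apply & to each column (1 only where both bits are 1):
  110011110100000101110100
& 000111100101011101110000
--------------------------
  000011100100000101110000

Answer: 000011100100000101110000 (934256)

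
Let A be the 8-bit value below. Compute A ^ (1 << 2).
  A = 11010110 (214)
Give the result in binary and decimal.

Mask = 1 << 2 = 00000100
Bit 2 of A is 1; XOR with the mask flips it to 0.
  11010110
^ 00000100
----------
  11010010

Answer: 11010010 (210)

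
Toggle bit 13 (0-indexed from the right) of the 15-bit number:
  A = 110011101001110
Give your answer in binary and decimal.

Mask = 1 << 13 = 010000000000000
Bit 13 of A is 1; XOR with the mask flips it to 0.
  110011101001110
^ 010000000000000
-----------------
  100011101001110

Answer: 100011101001110 (18254)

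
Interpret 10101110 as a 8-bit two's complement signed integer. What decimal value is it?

MSB is 1, so the value is negative. Find the magnitude:
1. Invert bits:  01010001
2. Add 1:        01010010  = 82
3. Apply sign:   -82

Answer: -82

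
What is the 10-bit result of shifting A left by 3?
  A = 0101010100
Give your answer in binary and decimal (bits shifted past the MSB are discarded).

Shift left by 3: drop the top 3 bit(s), append 3 zero(s) on the right.
  0101010100  ->  discard [010], keep [1010100], append 000
= 1010100000

Answer: 1010100000 (672)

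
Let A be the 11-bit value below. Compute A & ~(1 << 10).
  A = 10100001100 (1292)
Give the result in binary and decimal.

Mask = ~(1 << 10) = 01111111111
Bit 10 of A is 1, so AND-ing with the mask clears it to 0.
  10100001100
& 01111111111
-------------
  00100001100

Answer: 00100001100 (268)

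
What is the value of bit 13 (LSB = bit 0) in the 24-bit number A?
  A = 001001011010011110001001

Bit 13 is the 14th from the right.
  001001011010011110001001
            ^
That bit is 1.

Answer: 1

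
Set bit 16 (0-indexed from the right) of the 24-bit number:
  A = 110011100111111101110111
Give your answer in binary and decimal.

Mask = 1 << 16 = 000000010000000000000000
Bit 16 of A is 0, so OR-ing with the mask flips it to 1.
  110011100111111101110111
| 000000010000000000000000
--------------------------
  110011110111111101110111

Answer: 110011110111111101110111 (13598583)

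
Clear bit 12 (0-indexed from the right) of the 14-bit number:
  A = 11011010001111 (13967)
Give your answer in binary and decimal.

Mask = ~(1 << 12) = 10111111111111
Bit 12 of A is 1, so AND-ing with the mask clears it to 0.
  11011010001111
& 10111111111111
----------------
  10011010001111

Answer: 10011010001111 (9871)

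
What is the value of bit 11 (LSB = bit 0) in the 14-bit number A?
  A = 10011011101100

Bit 11 is the 12th from the right.
  10011011101100
    ^
That bit is 0.

Answer: 0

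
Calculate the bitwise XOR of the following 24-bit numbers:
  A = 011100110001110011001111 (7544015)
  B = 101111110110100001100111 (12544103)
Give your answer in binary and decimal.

Apply ^ to each column (1 where bits differ):
  011100110001110011001111
^ 101111110110100001100111
--------------------------
  110011000111010010101000

Answer: 110011000111010010101000 (13399208)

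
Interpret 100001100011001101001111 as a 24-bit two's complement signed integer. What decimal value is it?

MSB is 1, so the value is negative. Find the magnitude:
1. Invert bits:  011110011100110010110000
2. Add 1:        011110011100110010110001  = 7982257
3. Apply sign:   -7982257

Answer: -7982257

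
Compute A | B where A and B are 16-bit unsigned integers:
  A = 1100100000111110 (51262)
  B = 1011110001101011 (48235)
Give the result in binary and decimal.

Apply | to each column (1 where either bit is 1):
  1100100000111110
| 1011110001101011
------------------
  1111110001111111

Answer: 1111110001111111 (64639)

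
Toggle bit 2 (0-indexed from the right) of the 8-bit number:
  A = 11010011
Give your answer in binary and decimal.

Mask = 1 << 2 = 00000100
Bit 2 of A is 0; XOR with the mask flips it to 1.
  11010011
^ 00000100
----------
  11010111

Answer: 11010111 (215)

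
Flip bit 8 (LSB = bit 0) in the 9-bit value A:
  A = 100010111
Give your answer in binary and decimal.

Mask = 1 << 8 = 100000000
Bit 8 of A is 1; XOR with the mask flips it to 0.
  100010111
^ 100000000
-----------
  000010111

Answer: 000010111 (23)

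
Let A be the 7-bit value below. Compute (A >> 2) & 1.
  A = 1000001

Bit 2 is the 3rd from the right.
  1000001
      ^
That bit is 0.

Answer: 0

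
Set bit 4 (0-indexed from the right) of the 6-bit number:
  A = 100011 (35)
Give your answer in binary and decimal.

Mask = 1 << 4 = 010000
Bit 4 of A is 0, so OR-ing with the mask flips it to 1.
  100011
| 010000
--------
  110011

Answer: 110011 (51)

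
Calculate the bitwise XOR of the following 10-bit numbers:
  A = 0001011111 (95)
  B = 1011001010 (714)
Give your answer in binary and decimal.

Apply ^ to each column (1 where bits differ):
  0001011111
^ 1011001010
------------
  1010010101

Answer: 1010010101 (661)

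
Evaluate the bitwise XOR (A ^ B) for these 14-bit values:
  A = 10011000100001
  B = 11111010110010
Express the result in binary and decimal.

Apply ^ to each column (1 where bits differ):
  10011000100001
^ 11111010110010
----------------
  01100010010011

Answer: 01100010010011 (6291)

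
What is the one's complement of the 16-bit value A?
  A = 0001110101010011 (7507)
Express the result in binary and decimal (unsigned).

Flip each bit (0->1, 1->0):
  0001110101010011
  1110001010101100

Answer: 1110001010101100 (58028)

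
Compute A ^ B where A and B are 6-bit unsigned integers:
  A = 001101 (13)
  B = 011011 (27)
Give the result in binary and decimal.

Apply ^ to each column (1 where bits differ):
  001101
^ 011011
--------
  010110

Answer: 010110 (22)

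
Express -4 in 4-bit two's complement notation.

1. Binary of +4:  0100
2. Invert bits:     1011
3. Add 1:           1100

Answer: 1100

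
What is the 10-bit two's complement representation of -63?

1. Binary of +63:  0000111111
2. Invert bits:     1111000000
3. Add 1:           1111000001

Answer: 1111000001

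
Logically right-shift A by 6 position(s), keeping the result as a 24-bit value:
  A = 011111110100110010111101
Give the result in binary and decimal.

Logical shift right by 6: drop the bottom 6 bit(s), prepend 6 zero(s) on the left.
  011111110100110010111101  ->  keep [011111110100110010], discard [111101], prepend 000000
= 000000011111110100110010

Answer: 000000011111110100110010 (130354)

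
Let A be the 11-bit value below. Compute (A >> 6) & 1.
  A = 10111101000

Bit 6 is the 7th from the right.
  10111101000
      ^
That bit is 1.

Answer: 1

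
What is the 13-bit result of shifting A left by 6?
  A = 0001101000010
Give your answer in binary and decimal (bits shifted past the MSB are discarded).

Shift left by 6: drop the top 6 bit(s), append 6 zero(s) on the right.
  0001101000010  ->  discard [000110], keep [1000010], append 000000
= 1000010000000

Answer: 1000010000000 (4224)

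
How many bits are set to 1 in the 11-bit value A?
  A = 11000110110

11000110110
1-bits at positions (from bit 0 = LSB): 1, 2, 4, 5, 9, 10
Count = 6

Answer: 6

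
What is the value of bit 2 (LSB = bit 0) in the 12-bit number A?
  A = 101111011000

Bit 2 is the 3rd from the right.
  101111011000
           ^
That bit is 0.

Answer: 0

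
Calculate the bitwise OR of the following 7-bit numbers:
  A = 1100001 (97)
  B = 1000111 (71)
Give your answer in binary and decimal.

Apply | to each column (1 where either bit is 1):
  1100001
| 1000111
---------
  1100111

Answer: 1100111 (103)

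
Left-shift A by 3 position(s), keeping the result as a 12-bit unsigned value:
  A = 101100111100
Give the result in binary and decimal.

Shift left by 3: drop the top 3 bit(s), append 3 zero(s) on the right.
  101100111100  ->  discard [101], keep [100111100], append 000
= 100111100000

Answer: 100111100000 (2528)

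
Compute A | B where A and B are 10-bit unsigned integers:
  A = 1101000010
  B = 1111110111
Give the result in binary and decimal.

Apply | to each column (1 where either bit is 1):
  1101000010
| 1111110111
------------
  1111110111

Answer: 1111110111 (1015)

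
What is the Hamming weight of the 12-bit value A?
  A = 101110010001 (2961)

101110010001
1-bits at positions (from bit 0 = LSB): 0, 4, 7, 8, 9, 11
Count = 6

Answer: 6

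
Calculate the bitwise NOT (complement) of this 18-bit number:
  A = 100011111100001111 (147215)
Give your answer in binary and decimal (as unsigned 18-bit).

Flip each bit (0->1, 1->0):
  100011111100001111
  011100000011110000

Answer: 011100000011110000 (114928)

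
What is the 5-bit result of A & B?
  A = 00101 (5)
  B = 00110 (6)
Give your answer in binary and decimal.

Apply & to each column (1 only where both bits are 1):
  00101
& 00110
-------
  00100

Answer: 00100 (4)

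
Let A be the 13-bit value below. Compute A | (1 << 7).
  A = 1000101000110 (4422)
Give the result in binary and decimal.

Mask = 1 << 7 = 0000010000000
Bit 7 of A is 0, so OR-ing with the mask flips it to 1.
  1000101000110
| 0000010000000
---------------
  1000111000110

Answer: 1000111000110 (4550)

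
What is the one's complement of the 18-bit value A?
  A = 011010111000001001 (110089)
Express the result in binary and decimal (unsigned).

Flip each bit (0->1, 1->0):
  011010111000001001
  100101000111110110

Answer: 100101000111110110 (152054)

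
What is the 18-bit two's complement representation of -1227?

1. Binary of +1227:  000000010011001011
2. Invert bits:     111111101100110100
3. Add 1:           111111101100110101

Answer: 111111101100110101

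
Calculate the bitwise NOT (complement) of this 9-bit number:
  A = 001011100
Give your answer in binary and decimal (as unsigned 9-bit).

Flip each bit (0->1, 1->0):
  001011100
  110100011

Answer: 110100011 (419)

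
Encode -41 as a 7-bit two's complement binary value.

1. Binary of +41:  0101001
2. Invert bits:     1010110
3. Add 1:           1010111

Answer: 1010111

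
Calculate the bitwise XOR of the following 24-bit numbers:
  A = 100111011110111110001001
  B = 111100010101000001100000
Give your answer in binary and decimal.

Apply ^ to each column (1 where bits differ):
  100111011110111110001001
^ 111100010101000001100000
--------------------------
  011011001011111111101001

Answer: 011011001011111111101001 (7127017)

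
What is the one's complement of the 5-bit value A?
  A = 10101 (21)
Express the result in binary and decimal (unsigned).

Flip each bit (0->1, 1->0):
  10101
  01010

Answer: 01010 (10)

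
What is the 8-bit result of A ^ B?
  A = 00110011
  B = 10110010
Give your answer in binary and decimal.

Apply ^ to each column (1 where bits differ):
  00110011
^ 10110010
----------
  10000001

Answer: 10000001 (129)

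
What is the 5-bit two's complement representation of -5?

1. Binary of +5:  00101
2. Invert bits:     11010
3. Add 1:           11011

Answer: 11011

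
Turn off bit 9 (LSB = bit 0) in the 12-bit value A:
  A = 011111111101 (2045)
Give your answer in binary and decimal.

Mask = ~(1 << 9) = 110111111111
Bit 9 of A is 1, so AND-ing with the mask clears it to 0.
  011111111101
& 110111111111
--------------
  010111111101

Answer: 010111111101 (1533)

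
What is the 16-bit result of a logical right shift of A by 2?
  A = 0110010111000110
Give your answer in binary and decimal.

Logical shift right by 2: drop the bottom 2 bit(s), prepend 2 zero(s) on the left.
  0110010111000110  ->  keep [01100101110001], discard [10], prepend 00
= 0001100101110001

Answer: 0001100101110001 (6513)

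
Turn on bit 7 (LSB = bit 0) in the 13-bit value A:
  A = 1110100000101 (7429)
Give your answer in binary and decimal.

Mask = 1 << 7 = 0000010000000
Bit 7 of A is 0, so OR-ing with the mask flips it to 1.
  1110100000101
| 0000010000000
---------------
  1110110000101

Answer: 1110110000101 (7557)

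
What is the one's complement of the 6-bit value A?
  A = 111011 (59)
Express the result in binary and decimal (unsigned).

Flip each bit (0->1, 1->0):
  111011
  000100

Answer: 000100 (4)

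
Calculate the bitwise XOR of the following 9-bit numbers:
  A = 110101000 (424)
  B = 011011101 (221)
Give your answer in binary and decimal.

Apply ^ to each column (1 where bits differ):
  110101000
^ 011011101
-----------
  101110101

Answer: 101110101 (373)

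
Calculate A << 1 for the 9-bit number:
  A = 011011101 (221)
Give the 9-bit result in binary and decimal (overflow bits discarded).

Shift left by 1: drop the top 1 bit(s), append 1 zero(s) on the right.
  011011101  ->  discard [0], keep [11011101], append 0
= 110111010

Answer: 110111010 (442)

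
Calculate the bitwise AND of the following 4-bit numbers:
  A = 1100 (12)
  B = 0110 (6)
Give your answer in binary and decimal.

Apply & to each column (1 only where both bits are 1):
  1100
& 0110
------
  0100

Answer: 0100 (4)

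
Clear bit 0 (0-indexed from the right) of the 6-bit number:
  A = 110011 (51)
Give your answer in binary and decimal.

Mask = ~(1 << 0) = 111110
Bit 0 of A is 1, so AND-ing with the mask clears it to 0.
  110011
& 111110
--------
  110010

Answer: 110010 (50)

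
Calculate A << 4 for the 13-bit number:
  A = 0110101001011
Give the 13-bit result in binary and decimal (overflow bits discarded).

Shift left by 4: drop the top 4 bit(s), append 4 zero(s) on the right.
  0110101001011  ->  discard [0110], keep [101001011], append 0000
= 1010010110000

Answer: 1010010110000 (5296)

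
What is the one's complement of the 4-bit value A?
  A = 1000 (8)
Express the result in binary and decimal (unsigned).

Flip each bit (0->1, 1->0):
  1000
  0111

Answer: 0111 (7)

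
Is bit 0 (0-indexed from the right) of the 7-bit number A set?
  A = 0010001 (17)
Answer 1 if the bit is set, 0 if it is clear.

Bit 0 is the 1st from the right.
  0010001
        ^
That bit is 1.

Answer: 1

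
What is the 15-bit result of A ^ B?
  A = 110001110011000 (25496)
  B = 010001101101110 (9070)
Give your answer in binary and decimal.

Apply ^ to each column (1 where bits differ):
  110001110011000
^ 010001101101110
-----------------
  100000011110110

Answer: 100000011110110 (16630)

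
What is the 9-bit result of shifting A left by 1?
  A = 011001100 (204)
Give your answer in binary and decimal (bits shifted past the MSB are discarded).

Shift left by 1: drop the top 1 bit(s), append 1 zero(s) on the right.
  011001100  ->  discard [0], keep [11001100], append 0
= 110011000

Answer: 110011000 (408)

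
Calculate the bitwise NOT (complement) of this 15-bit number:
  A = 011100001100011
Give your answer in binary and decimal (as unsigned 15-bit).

Flip each bit (0->1, 1->0):
  011100001100011
  100011110011100

Answer: 100011110011100 (18332)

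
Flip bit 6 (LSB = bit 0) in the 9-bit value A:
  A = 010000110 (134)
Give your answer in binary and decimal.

Mask = 1 << 6 = 001000000
Bit 6 of A is 0; XOR with the mask flips it to 1.
  010000110
^ 001000000
-----------
  011000110

Answer: 011000110 (198)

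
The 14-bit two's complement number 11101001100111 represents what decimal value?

MSB is 1, so the value is negative. Find the magnitude:
1. Invert bits:  00010110011000
2. Add 1:        00010110011001  = 1433
3. Apply sign:   -1433

Answer: -1433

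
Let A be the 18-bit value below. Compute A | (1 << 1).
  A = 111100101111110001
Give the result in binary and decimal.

Mask = 1 << 1 = 000000000000000010
Bit 1 of A is 0, so OR-ing with the mask flips it to 1.
  111100101111110001
| 000000000000000010
--------------------
  111100101111110011

Answer: 111100101111110011 (248819)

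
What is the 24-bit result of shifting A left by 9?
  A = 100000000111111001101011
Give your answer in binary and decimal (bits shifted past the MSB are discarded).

Shift left by 9: drop the top 9 bit(s), append 9 zero(s) on the right.
  100000000111111001101011  ->  discard [100000000], keep [111111001101011], append 000000000
= 111111001101011000000000

Answer: 111111001101011000000000 (16569856)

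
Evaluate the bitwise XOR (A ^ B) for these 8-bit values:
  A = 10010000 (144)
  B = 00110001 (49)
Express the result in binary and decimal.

Apply ^ to each column (1 where bits differ):
  10010000
^ 00110001
----------
  10100001

Answer: 10100001 (161)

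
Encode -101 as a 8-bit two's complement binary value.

1. Binary of +101:  01100101
2. Invert bits:     10011010
3. Add 1:           10011011

Answer: 10011011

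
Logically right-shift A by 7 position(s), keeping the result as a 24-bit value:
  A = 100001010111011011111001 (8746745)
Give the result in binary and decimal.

Logical shift right by 7: drop the bottom 7 bit(s), prepend 7 zero(s) on the left.
  100001010111011011111001  ->  keep [10000101011101101], discard [1111001], prepend 0000000
= 000000010000101011101101

Answer: 000000010000101011101101 (68333)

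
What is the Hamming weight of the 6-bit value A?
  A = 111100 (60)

111100
1-bits at positions (from bit 0 = LSB): 2, 3, 4, 5
Count = 4

Answer: 4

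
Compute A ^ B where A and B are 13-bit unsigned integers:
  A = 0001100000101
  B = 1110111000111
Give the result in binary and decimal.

Apply ^ to each column (1 where bits differ):
  0001100000101
^ 1110111000111
---------------
  1111011000010

Answer: 1111011000010 (7874)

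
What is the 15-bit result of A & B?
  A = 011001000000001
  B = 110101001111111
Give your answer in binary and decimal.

Apply & to each column (1 only where both bits are 1):
  011001000000001
& 110101001111111
-----------------
  010001000000001

Answer: 010001000000001 (8705)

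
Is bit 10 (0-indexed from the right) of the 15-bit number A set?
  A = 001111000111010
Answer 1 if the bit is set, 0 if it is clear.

Bit 10 is the 11th from the right.
  001111000111010
      ^
That bit is 1.

Answer: 1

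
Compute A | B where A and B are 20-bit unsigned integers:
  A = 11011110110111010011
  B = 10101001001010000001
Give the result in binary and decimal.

Apply | to each column (1 where either bit is 1):
  11011110110111010011
| 10101001001010000001
----------------------
  11111111111111010011

Answer: 11111111111111010011 (1048531)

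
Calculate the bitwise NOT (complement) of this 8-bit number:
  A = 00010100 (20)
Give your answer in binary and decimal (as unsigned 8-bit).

Flip each bit (0->1, 1->0):
  00010100
  11101011

Answer: 11101011 (235)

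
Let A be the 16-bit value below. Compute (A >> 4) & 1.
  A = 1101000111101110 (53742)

Bit 4 is the 5th from the right.
  1101000111101110
             ^
That bit is 0.

Answer: 0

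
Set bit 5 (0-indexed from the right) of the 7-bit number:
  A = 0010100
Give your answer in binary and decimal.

Mask = 1 << 5 = 0100000
Bit 5 of A is 0, so OR-ing with the mask flips it to 1.
  0010100
| 0100000
---------
  0110100

Answer: 0110100 (52)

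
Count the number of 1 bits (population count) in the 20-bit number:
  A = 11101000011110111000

11101000011110111000
1-bits at positions (from bit 0 = LSB): 3, 4, 5, 7, 8, 9, 10, 15, 17, 18, 19
Count = 11

Answer: 11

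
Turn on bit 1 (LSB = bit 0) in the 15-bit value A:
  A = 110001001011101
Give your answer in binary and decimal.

Mask = 1 << 1 = 000000000000010
Bit 1 of A is 0, so OR-ing with the mask flips it to 1.
  110001001011101
| 000000000000010
-----------------
  110001001011111

Answer: 110001001011111 (25183)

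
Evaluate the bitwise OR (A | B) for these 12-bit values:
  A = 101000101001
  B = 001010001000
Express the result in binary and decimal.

Apply | to each column (1 where either bit is 1):
  101000101001
| 001010001000
--------------
  101010101001

Answer: 101010101001 (2729)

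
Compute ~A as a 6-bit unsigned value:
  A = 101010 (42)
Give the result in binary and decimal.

Flip each bit (0->1, 1->0):
  101010
  010101

Answer: 010101 (21)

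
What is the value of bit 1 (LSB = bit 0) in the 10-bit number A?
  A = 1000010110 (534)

Bit 1 is the 2nd from the right.
  1000010110
          ^
That bit is 1.

Answer: 1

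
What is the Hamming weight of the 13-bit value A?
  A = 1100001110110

1100001110110
1-bits at positions (from bit 0 = LSB): 1, 2, 4, 5, 6, 11, 12
Count = 7

Answer: 7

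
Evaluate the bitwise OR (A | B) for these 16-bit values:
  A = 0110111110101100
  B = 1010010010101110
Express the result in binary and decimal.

Apply | to each column (1 where either bit is 1):
  0110111110101100
| 1010010010101110
------------------
  1110111110101110

Answer: 1110111110101110 (61358)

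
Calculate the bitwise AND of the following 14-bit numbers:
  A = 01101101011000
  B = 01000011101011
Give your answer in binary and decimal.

Apply & to each column (1 only where both bits are 1):
  01101101011000
& 01000011101011
----------------
  01000001001000

Answer: 01000001001000 (4168)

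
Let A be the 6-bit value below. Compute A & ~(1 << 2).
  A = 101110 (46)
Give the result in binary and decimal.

Mask = ~(1 << 2) = 111011
Bit 2 of A is 1, so AND-ing with the mask clears it to 0.
  101110
& 111011
--------
  101010

Answer: 101010 (42)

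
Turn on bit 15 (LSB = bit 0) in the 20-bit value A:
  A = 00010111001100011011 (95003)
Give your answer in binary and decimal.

Mask = 1 << 15 = 00001000000000000000
Bit 15 of A is 0, so OR-ing with the mask flips it to 1.
  00010111001100011011
| 00001000000000000000
----------------------
  00011111001100011011

Answer: 00011111001100011011 (127771)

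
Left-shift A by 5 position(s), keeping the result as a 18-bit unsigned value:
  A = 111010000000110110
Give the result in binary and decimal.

Shift left by 5: drop the top 5 bit(s), append 5 zero(s) on the right.
  111010000000110110  ->  discard [11101], keep [0000000110110], append 00000
= 000000011011000000

Answer: 000000011011000000 (1728)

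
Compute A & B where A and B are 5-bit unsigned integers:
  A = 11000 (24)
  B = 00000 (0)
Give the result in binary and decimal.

Apply & to each column (1 only where both bits are 1):
  11000
& 00000
-------
  00000

Answer: 00000 (0)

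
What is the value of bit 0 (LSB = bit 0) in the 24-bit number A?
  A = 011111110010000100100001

Bit 0 is the 1st from the right.
  011111110010000100100001
                         ^
That bit is 1.

Answer: 1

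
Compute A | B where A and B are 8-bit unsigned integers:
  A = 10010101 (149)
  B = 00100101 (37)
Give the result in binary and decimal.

Apply | to each column (1 where either bit is 1):
  10010101
| 00100101
----------
  10110101

Answer: 10110101 (181)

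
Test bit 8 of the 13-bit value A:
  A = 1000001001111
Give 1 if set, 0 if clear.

Bit 8 is the 9th from the right.
  1000001001111
      ^
That bit is 0.

Answer: 0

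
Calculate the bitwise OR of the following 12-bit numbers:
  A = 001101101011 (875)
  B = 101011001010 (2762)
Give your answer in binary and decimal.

Apply | to each column (1 where either bit is 1):
  001101101011
| 101011001010
--------------
  101111101011

Answer: 101111101011 (3051)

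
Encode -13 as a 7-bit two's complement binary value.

1. Binary of +13:  0001101
2. Invert bits:     1110010
3. Add 1:           1110011

Answer: 1110011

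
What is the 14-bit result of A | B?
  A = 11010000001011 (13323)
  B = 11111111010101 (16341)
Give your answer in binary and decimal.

Apply | to each column (1 where either bit is 1):
  11010000001011
| 11111111010101
----------------
  11111111011111

Answer: 11111111011111 (16351)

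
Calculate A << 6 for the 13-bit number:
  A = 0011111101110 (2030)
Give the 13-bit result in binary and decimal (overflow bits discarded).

Shift left by 6: drop the top 6 bit(s), append 6 zero(s) on the right.
  0011111101110  ->  discard [001111], keep [1101110], append 000000
= 1101110000000

Answer: 1101110000000 (7040)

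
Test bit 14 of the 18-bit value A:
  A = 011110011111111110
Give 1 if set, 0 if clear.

Bit 14 is the 15th from the right.
  011110011111111110
     ^
That bit is 1.

Answer: 1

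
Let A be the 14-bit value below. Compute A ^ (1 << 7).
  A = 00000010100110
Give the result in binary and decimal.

Mask = 1 << 7 = 00000010000000
Bit 7 of A is 1; XOR with the mask flips it to 0.
  00000010100110
^ 00000010000000
----------------
  00000000100110

Answer: 00000000100110 (38)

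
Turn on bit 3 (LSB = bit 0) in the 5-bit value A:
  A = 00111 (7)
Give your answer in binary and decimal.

Mask = 1 << 3 = 01000
Bit 3 of A is 0, so OR-ing with the mask flips it to 1.
  00111
| 01000
-------
  01111

Answer: 01111 (15)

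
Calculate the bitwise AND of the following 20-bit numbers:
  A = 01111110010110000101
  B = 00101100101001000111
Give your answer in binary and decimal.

Apply & to each column (1 only where both bits are 1):
  01111110010110000101
& 00101100101001000111
----------------------
  00101100000000000101

Answer: 00101100000000000101 (180229)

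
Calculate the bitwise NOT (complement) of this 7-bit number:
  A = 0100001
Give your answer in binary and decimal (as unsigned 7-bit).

Flip each bit (0->1, 1->0):
  0100001
  1011110

Answer: 1011110 (94)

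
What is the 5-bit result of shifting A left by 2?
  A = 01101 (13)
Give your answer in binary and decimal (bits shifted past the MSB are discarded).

Shift left by 2: drop the top 2 bit(s), append 2 zero(s) on the right.
  01101  ->  discard [01], keep [101], append 00
= 10100

Answer: 10100 (20)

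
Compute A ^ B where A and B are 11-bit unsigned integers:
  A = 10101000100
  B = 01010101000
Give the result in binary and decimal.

Apply ^ to each column (1 where bits differ):
  10101000100
^ 01010101000
-------------
  11111101100

Answer: 11111101100 (2028)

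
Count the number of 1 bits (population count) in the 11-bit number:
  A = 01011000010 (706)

01011000010
1-bits at positions (from bit 0 = LSB): 1, 6, 7, 9
Count = 4

Answer: 4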